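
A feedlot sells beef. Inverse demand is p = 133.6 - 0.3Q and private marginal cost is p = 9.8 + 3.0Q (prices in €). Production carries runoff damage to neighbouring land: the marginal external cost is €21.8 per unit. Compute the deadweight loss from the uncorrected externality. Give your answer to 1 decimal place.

DWL = €72.0

Market equilibrium (private): 9.8 + 3.0Q = 133.6 - 0.3Q → Q_m = 37.5152.
Social marginal cost = private MC + MEC = 31.6 + 3.0Q.
Set SMC = demand: 31.6 + 3.0Q = 133.6 - 0.3Q → Q* = 30.9091.
Between Q* and Q_m the wedge SMC − demand runs linearly from 0 to MEC(Q_m), so the loss is a triangle.
DWL = ½ × 6.6061 × 21.8000 = 72.0065.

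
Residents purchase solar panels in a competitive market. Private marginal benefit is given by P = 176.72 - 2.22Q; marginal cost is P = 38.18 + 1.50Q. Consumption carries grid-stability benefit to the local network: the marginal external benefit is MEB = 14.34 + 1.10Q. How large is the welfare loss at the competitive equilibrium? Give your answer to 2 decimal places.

DWL = 583.73

Market equilibrium (private): 38.18 + 1.50Q = 176.72 - 2.22Q → Q_m = 37.2419.
Social marginal benefit = demand + MEB = 191.06 - 1.12Q.
Set SMB = MC: 191.06 - 1.12Q = 38.18 + 1.50Q → Q* = 58.3511.
Height of the DWL triangle at Q_m is SMB(Q_m) − MC(Q_m) = MEB(Q_m) = 55.3061.
DWL = ½ × 21.1092 × 55.3061 = 583.7338.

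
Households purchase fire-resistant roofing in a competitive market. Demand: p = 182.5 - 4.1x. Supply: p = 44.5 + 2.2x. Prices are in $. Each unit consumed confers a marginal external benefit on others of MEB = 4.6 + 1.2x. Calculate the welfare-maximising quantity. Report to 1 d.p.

x* = 28.0

Social marginal benefit = demand + MEB = 187.1 - 2.9x.
Set SMB = MC: 187.1 - 2.9x = 44.5 + 2.2x → x* = 27.9608.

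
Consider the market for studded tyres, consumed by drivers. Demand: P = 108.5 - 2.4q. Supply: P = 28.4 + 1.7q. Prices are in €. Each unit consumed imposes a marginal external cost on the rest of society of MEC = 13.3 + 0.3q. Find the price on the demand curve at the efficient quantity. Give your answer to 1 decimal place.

Social marginal benefit = demand − MEC = 95.2 - 2.7q.
Set SMB = MC: 95.2 - 2.7q = 28.4 + 1.7q → q* = 15.1818.
Consumer price on the demand curve at q*: 108.5 − 2.4×15.1818 = 72.0637.

P = €72.1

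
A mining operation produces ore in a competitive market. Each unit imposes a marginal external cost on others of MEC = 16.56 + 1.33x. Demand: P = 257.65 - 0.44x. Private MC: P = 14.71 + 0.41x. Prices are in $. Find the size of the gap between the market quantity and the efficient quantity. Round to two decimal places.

Market equilibrium (private): 14.71 + 0.41x = 257.65 - 0.44x → x_m = 285.8118.
Social marginal cost = private MC + MEC = 31.27 + 1.74x.
Set SMC = demand: 31.27 + 1.74x = 257.65 - 0.44x → x* = 103.8440.
Gap = |285.8118 − 103.8440| = 181.9678.

181.97 units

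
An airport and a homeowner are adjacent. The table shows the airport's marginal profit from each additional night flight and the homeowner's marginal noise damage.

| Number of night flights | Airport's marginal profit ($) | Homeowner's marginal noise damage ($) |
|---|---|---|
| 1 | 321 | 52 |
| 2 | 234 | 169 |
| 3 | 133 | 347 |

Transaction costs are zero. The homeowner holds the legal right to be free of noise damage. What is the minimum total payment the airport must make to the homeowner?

Efficient level: marginal profit ≥ marginal noise damage through level 2, so k* = 2.
With the homeowner holding the right, the airport must at least compensate total damage at k*: 52 + 169 = 221.

$221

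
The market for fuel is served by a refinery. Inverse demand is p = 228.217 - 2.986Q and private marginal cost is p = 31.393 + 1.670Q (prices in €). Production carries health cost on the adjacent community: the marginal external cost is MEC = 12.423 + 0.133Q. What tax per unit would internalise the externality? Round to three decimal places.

tax = €17.544 per unit

Social marginal cost = private MC + MEC = 43.816 + 1.803Q.
Set SMC = demand: 43.816 + 1.803Q = 228.217 - 2.986Q → Q* = 38.5051.
The Pigouvian tax equals MEC at Q*: 12.423 + 0.133×38.5051 = 17.5442.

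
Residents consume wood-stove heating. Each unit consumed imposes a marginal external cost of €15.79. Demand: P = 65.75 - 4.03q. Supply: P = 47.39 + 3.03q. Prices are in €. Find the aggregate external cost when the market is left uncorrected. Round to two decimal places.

€41.06

Market equilibrium (private): 47.39 + 3.03q = 65.75 - 4.03q → q_m = 2.6006.
Total external cost = MEC × q_m = 15.79 × 2.6006 = 41.0635.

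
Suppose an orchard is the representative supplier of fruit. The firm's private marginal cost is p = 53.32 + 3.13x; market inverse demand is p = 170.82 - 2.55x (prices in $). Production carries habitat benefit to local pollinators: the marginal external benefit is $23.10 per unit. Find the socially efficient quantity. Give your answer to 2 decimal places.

x* = 24.75

Social marginal cost = private MC − MEB = 30.22 + 3.13x.
Set SMC = demand: 30.22 + 3.13x = 170.82 - 2.55x → x* = 24.7535.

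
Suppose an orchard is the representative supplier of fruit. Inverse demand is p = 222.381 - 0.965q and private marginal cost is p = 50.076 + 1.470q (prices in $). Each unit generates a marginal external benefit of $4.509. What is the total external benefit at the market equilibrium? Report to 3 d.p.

Market equilibrium (private): 50.076 + 1.470q = 222.381 - 0.965q → q_m = 70.7618.
Total external benefit = MEB × q_m = 4.509 × 70.7618 = 319.0650.

$319.065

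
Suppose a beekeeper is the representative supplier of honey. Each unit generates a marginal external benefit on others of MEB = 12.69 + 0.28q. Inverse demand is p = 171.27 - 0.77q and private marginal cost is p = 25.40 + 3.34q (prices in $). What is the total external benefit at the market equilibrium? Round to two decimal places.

$626.74

Market equilibrium (private): 25.40 + 3.34q = 171.27 - 0.77q → q_m = 35.4915.
Total external benefit = ∫₀^{q_m} (12.69 + 0.28q) dq = 12.69×35.4915 + ½×0.28×35.4915² = 626.7377.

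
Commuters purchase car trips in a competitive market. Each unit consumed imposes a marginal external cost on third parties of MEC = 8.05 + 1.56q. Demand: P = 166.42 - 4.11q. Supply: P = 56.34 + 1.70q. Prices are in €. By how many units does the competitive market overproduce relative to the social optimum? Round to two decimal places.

Market equilibrium (private): 56.34 + 1.70q = 166.42 - 4.11q → q_m = 18.9466.
Social marginal benefit = demand − MEC = 158.37 - 5.67q.
Set SMB = MC: 158.37 - 5.67q = 56.34 + 1.70q → q* = 13.8440.
Gap = |18.9466 − 13.8440| = 5.1026.

5.10 units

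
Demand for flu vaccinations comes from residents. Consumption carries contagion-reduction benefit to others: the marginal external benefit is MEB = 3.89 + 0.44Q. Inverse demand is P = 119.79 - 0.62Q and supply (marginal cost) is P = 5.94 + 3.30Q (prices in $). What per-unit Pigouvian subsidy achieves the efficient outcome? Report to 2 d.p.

Social marginal benefit = demand + MEB = 123.68 - 0.18Q.
Set SMB = MC: 123.68 - 0.18Q = 5.94 + 3.30Q → Q* = 33.8333.
The Pigouvian subsidy equals MEB at Q*: 3.89 + 0.44×33.8333 = 18.7767.

subsidy = $18.78 per unit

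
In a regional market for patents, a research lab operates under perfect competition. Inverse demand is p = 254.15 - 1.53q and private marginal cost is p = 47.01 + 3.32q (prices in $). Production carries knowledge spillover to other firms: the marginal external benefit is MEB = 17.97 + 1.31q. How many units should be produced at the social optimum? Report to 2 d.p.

q* = 63.59

Social marginal cost = private MC − MEB = 29.04 + 2.01q.
Set SMC = demand: 29.04 + 2.01q = 254.15 - 1.53q → q* = 63.5904.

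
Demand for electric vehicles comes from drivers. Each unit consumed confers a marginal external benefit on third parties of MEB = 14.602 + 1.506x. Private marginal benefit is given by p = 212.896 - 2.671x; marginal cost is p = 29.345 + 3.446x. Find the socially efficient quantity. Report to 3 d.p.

x* = 42.974

Social marginal benefit = demand + MEB = 227.498 - 1.165x.
Set SMB = MC: 227.498 - 1.165x = 29.345 + 3.446x → x* = 42.9740.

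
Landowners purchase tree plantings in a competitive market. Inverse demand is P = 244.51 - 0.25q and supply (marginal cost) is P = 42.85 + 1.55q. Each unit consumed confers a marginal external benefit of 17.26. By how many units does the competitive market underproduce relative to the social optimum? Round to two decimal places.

Market equilibrium (private): 42.85 + 1.55q = 244.51 - 0.25q → q_m = 112.0333.
Social marginal benefit = demand + MEB = 261.77 - 0.25q.
Set SMB = MC: 261.77 - 0.25q = 42.85 + 1.55q → q* = 121.6222.
Gap = |112.0333 − 121.6222| = 9.5889.

9.59 units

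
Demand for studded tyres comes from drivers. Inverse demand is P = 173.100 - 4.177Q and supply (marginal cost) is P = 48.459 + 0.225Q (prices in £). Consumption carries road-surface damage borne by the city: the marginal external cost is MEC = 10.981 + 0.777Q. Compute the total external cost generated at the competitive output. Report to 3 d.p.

£622.390

Market equilibrium (private): 48.459 + 0.225Q = 173.100 - 4.177Q → Q_m = 28.3146.
Total external cost = ∫₀^{Q_m} (10.981 + 0.777Q) dQ = 10.981×28.3146 + ½×0.777×28.3146² = 622.3895.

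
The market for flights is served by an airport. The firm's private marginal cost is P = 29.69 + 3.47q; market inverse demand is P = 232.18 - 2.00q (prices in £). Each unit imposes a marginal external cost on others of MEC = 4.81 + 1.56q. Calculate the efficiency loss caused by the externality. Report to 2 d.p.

DWL = £278.35

Market equilibrium (private): 29.69 + 3.47q = 232.18 - 2.00q → q_m = 37.0183.
Social marginal cost = private MC + MEC = 34.50 + 5.03q.
Set SMC = demand: 34.50 + 5.03q = 232.18 - 2.00q → q* = 28.1195.
Between q* and q_m the wedge SMC − demand runs linearly from 0 to MEC(q_m), so the loss is a triangle.
DWL = ½ × 8.8988 × 62.5585 = 278.3478.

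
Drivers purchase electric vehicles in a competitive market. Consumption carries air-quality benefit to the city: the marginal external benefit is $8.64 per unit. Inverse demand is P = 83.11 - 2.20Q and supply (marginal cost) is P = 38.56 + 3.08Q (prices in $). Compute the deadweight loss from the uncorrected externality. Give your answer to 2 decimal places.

DWL = $7.07

Market equilibrium (private): 38.56 + 3.08Q = 83.11 - 2.20Q → Q_m = 8.4375.
Social marginal benefit = demand + MEB = 91.75 - 2.20Q.
Set SMB = MC: 91.75 - 2.20Q = 38.56 + 3.08Q → Q* = 10.0739.
Height of the DWL triangle at Q_m is SMB(Q_m) − MC(Q_m) = MEB(Q_m) = 8.6400.
DWL = ½ × 1.6364 × 8.6400 = 7.0692.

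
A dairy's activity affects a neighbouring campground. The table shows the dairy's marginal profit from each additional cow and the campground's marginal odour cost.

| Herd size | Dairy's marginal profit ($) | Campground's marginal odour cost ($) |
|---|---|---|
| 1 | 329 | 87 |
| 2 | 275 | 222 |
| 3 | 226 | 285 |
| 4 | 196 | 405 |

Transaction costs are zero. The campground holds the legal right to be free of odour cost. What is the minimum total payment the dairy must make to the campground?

$309

Efficient level: marginal profit ≥ marginal odour cost through level 2, so k* = 2.
With the campground holding the right, the dairy must at least compensate total damage at k*: 87 + 222 = 309.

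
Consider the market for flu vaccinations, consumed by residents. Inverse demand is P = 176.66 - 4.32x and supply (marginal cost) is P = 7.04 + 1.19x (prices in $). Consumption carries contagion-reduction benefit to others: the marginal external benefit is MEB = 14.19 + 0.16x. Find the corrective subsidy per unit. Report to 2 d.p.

subsidy = $19.69 per unit

Social marginal benefit = demand + MEB = 190.85 - 4.16x.
Set SMB = MC: 190.85 - 4.16x = 7.04 + 1.19x → x* = 34.3570.
The Pigouvian subsidy equals MEB at x*: 14.19 + 0.16×34.3570 = 19.6871.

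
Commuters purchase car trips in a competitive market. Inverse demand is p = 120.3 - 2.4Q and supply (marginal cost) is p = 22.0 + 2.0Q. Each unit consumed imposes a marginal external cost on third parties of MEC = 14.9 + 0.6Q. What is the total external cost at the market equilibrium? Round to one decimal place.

Market equilibrium (private): 22.0 + 2.0Q = 120.3 - 2.4Q → Q_m = 22.3409.
Total external cost = ∫₀^{Q_m} (14.9 + 0.6Q) dQ = 14.9×22.3409 + ½×0.6×22.3409² = 482.6142.

482.6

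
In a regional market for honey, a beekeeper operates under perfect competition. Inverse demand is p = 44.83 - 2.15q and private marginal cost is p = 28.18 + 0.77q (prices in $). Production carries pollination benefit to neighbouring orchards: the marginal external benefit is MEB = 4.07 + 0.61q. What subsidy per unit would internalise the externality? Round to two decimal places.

Social marginal cost = private MC − MEB = 24.11 + 0.16q.
Set SMC = demand: 24.11 + 0.16q = 44.83 - 2.15q → q* = 8.9697.
The Pigouvian subsidy equals MEB at q*: 4.07 + 0.61×8.9697 = 9.5415.

subsidy = $9.54 per unit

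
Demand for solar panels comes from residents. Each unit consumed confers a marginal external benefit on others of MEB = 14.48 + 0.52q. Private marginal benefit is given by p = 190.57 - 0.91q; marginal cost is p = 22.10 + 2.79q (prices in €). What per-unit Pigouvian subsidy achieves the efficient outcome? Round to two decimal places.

Social marginal benefit = demand + MEB = 205.05 - 0.39q.
Set SMB = MC: 205.05 - 0.39q = 22.10 + 2.79q → q* = 57.5314.
The Pigouvian subsidy equals MEB at q*: 14.48 + 0.52×57.5314 = 44.3963.

subsidy = €44.40 per unit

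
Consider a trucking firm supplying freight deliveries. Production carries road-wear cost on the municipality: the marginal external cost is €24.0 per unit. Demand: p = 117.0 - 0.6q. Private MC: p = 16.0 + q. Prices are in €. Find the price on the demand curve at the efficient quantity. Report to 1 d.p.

P = €88.1

Social marginal cost = private MC + MEC = 40.0 + q.
Set SMC = demand: 40.0 + q = 117.0 - 0.6q → q* = 48.1250.
Consumer price on the demand curve at q*: 117.0 − 0.6×48.1250 = 88.1250.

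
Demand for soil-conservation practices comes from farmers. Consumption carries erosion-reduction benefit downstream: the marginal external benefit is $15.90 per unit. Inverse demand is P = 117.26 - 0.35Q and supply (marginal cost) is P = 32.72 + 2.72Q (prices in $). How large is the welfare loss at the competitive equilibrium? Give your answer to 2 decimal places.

DWL = $41.17

Market equilibrium (private): 32.72 + 2.72Q = 117.26 - 0.35Q → Q_m = 27.5375.
Social marginal benefit = demand + MEB = 133.16 - 0.35Q.
Set SMB = MC: 133.16 - 0.35Q = 32.72 + 2.72Q → Q* = 32.7166.
The welfare-loss triangle has base |Q_m − Q*| and height MEB(Q_m) (the vertical gap between SMB and MC is zero at Q* and MEB at Q_m).
DWL = ½ × 5.1791 × 15.9000 = 41.1738.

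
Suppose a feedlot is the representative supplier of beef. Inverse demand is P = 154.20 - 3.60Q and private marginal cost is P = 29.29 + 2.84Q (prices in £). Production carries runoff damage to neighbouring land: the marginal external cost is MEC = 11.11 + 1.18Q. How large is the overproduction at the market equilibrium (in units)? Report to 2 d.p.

Market equilibrium (private): 29.29 + 2.84Q = 154.20 - 3.60Q → Q_m = 19.3960.
Social marginal cost = private MC + MEC = 40.40 + 4.02Q.
Set SMC = demand: 40.40 + 4.02Q = 154.20 - 3.60Q → Q* = 14.9344.
Gap = |19.3960 − 14.9344| = 4.4616.

4.46 units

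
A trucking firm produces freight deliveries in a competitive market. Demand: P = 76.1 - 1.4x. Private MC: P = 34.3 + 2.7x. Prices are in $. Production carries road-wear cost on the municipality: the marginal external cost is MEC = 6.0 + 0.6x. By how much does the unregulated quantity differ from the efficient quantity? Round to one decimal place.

2.6 units

Market equilibrium (private): 34.3 + 2.7x = 76.1 - 1.4x → x_m = 10.1951.
Social marginal cost = private MC + MEC = 40.3 + 3.3x.
Set SMC = demand: 40.3 + 3.3x = 76.1 - 1.4x → x* = 7.6170.
Gap = |10.1951 − 7.6170| = 2.5781.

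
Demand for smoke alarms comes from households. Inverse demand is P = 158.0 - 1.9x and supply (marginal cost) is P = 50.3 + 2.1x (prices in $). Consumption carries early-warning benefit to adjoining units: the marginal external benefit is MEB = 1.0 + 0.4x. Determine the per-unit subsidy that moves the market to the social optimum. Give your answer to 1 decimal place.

Social marginal benefit = demand + MEB = 159.0 - 1.5x.
Set SMB = MC: 159.0 - 1.5x = 50.3 + 2.1x → x* = 30.1944.
The Pigouvian subsidy equals MEB at x*: 1.0 + 0.4×30.1944 = 13.0778.

subsidy = $13.1 per unit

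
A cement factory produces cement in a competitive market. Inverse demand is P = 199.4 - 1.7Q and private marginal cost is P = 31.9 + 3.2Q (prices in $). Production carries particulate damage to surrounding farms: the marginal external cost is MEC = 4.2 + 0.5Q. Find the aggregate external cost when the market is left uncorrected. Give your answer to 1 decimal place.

$435.7

Market equilibrium (private): 31.9 + 3.2Q = 199.4 - 1.7Q → Q_m = 34.1837.
Total external cost = ∫₀^{Q_m} (4.2 + 0.5Q) dQ = 4.2×34.1837 + ½×0.5×34.1837² = 435.7029.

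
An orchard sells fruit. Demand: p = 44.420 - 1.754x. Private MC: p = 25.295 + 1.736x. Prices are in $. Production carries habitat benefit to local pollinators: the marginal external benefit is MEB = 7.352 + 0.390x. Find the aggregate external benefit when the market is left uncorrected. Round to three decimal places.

$46.144

Market equilibrium (private): 25.295 + 1.736x = 44.420 - 1.754x → x_m = 5.4799.
Total external benefit = ∫₀^{x_m} (7.352 + 0.390x) dx = 7.352×5.4799 + ½×0.390×5.4799² = 46.1439.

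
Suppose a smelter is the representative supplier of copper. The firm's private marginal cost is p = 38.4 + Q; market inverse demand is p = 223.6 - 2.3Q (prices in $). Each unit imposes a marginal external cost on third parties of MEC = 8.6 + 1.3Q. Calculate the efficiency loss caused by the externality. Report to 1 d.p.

DWL = $723.0

Market equilibrium (private): 38.4 + Q = 223.6 - 2.3Q → Q_m = 56.1212.
Social marginal cost = private MC + MEC = 47.0 + 2.3Q.
Set SMC = demand: 47.0 + 2.3Q = 223.6 - 2.3Q → Q* = 38.3913.
Height of the DWL triangle at Q_m is SMC(Q_m) − demand(Q_m) = MEC(Q_m) = 81.5576.
DWL = ½ × 17.7299 × 81.5576 = 723.0040.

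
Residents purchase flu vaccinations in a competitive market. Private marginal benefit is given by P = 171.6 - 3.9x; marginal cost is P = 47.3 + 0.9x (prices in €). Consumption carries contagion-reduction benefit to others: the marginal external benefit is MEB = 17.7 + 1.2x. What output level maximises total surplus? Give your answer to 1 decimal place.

Social marginal benefit = demand + MEB = 189.3 - 2.7x.
Set SMB = MC: 189.3 - 2.7x = 47.3 + 0.9x → x* = 39.4444.

x* = 39.4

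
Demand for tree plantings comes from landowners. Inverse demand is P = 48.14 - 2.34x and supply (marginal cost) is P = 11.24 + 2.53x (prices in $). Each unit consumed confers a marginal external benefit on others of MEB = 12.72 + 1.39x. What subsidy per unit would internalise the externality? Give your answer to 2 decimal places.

subsidy = $32.54 per unit

Social marginal benefit = demand + MEB = 60.86 - 0.95x.
Set SMB = MC: 60.86 - 0.95x = 11.24 + 2.53x → x* = 14.2586.
The Pigouvian subsidy equals MEB at x*: 12.72 + 1.39×14.2586 = 32.5395.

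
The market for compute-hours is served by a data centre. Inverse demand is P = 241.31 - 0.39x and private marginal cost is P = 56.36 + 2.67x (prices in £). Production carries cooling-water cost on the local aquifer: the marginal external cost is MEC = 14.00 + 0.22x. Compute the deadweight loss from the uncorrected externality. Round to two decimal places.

Market equilibrium (private): 56.36 + 2.67x = 241.31 - 0.39x → x_m = 60.4412.
Social marginal cost = private MC + MEC = 70.36 + 2.89x.
Set SMC = demand: 70.36 + 2.89x = 241.31 - 0.39x → x* = 52.1189.
Height of the DWL triangle at x_m is SMC(x_m) − demand(x_m) = MEC(x_m) = 27.2971.
DWL = ½ × 8.3223 × 27.2971 = 113.5873.

DWL = £113.59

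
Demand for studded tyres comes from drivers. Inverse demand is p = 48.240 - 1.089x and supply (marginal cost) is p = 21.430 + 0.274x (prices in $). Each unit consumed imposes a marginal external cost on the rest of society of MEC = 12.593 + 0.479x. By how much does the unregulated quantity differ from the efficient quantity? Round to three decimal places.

11.952 units

Market equilibrium (private): 21.430 + 0.274x = 48.240 - 1.089x → x_m = 19.6698.
Social marginal benefit = demand − MEC = 35.647 - 1.568x.
Set SMB = MC: 35.647 - 1.568x = 21.430 + 0.274x → x* = 7.7182.
Gap = |19.6698 − 7.7182| = 11.9516.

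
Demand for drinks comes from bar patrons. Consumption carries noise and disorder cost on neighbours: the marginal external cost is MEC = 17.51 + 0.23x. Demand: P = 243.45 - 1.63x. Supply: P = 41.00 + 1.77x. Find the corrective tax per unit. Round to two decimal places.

tax = 29.23 per unit

Social marginal benefit = demand − MEC = 225.94 - 1.86x.
Set SMB = MC: 225.94 - 1.86x = 41.00 + 1.77x → x* = 50.9477.
The Pigouvian tax equals MEC at x*: 17.51 + 0.23×50.9477 = 29.2280.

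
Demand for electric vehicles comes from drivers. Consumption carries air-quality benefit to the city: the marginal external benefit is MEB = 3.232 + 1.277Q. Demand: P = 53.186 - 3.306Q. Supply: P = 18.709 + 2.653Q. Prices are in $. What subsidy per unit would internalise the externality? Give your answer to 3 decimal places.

Social marginal benefit = demand + MEB = 56.418 - 2.029Q.
Set SMB = MC: 56.418 - 2.029Q = 18.709 + 2.653Q → Q* = 8.0540.
The Pigouvian subsidy equals MEB at Q*: 3.232 + 1.277×8.0540 = 13.5170.

subsidy = $13.517 per unit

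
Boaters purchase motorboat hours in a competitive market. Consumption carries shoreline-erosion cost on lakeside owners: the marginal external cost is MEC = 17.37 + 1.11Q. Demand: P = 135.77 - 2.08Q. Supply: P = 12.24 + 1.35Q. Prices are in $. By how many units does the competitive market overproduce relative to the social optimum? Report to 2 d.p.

12.63 units

Market equilibrium (private): 12.24 + 1.35Q = 135.77 - 2.08Q → Q_m = 36.0146.
Social marginal benefit = demand − MEC = 118.40 - 3.19Q.
Set SMB = MC: 118.40 - 3.19Q = 12.24 + 1.35Q → Q* = 23.3833.
Gap = |36.0146 − 23.3833| = 12.6313.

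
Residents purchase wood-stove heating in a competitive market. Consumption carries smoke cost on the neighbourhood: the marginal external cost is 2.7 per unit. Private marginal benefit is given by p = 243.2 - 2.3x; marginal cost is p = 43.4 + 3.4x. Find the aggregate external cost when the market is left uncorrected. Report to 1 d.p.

Market equilibrium (private): 43.4 + 3.4x = 243.2 - 2.3x → x_m = 35.0526.
Total external cost = MEC × x_m = 2.7 × 35.0526 = 94.6420.

94.6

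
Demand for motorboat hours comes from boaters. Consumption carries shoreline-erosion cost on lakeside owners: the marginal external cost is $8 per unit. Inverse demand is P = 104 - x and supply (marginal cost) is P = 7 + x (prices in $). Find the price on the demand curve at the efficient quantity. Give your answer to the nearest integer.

P = $60

Social marginal benefit = demand − MEC = 96 - x.
Set SMB = MC: 96 - x = 7 + x → x* = 44.5000.
Consumer price on the demand curve at x*: 104 − 1×44.5000 = 59.5000.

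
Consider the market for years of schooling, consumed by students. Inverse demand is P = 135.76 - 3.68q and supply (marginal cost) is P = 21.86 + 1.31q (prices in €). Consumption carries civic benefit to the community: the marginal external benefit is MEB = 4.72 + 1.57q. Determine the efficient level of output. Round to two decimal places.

q* = 34.68

Social marginal benefit = demand + MEB = 140.48 - 2.11q.
Set SMB = MC: 140.48 - 2.11q = 21.86 + 1.31q → q* = 34.6842.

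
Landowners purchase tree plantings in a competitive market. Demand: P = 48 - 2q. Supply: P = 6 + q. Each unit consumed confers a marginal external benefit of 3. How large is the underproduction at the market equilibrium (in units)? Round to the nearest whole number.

Market equilibrium (private): 6 + q = 48 - 2q → q_m = 14.0000.
Social marginal benefit = demand + MEB = 51 - 2q.
Set SMB = MC: 51 - 2q = 6 + q → q* = 15.0000.
Gap = |14.0000 − 15.0000| = 1.0000.

1 units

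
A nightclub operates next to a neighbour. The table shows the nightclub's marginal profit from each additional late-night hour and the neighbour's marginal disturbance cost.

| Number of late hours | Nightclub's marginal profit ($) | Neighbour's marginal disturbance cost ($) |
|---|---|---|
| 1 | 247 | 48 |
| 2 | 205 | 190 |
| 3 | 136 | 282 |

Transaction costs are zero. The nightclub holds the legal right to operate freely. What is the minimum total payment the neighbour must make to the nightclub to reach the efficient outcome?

Left alone the nightclub would choose level 3 (marginal profit stays positive).
Efficient level: k* = 2 (marginal profit ≥ marginal disturbance cost through 2).
The neighbour must at least cover the nightclub's forgone profit from cutting 3→2: 136 = 136.

$136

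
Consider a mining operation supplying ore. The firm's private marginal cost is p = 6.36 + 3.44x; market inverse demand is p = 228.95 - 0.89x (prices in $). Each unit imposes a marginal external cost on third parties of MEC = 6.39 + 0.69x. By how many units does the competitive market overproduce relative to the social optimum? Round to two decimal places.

Market equilibrium (private): 6.36 + 3.44x = 228.95 - 0.89x → x_m = 51.4065.
Social marginal cost = private MC + MEC = 12.75 + 4.13x.
Set SMC = demand: 12.75 + 4.13x = 228.95 - 0.89x → x* = 43.0677.
Gap = |51.4065 − 43.0677| = 8.3388.

8.34 units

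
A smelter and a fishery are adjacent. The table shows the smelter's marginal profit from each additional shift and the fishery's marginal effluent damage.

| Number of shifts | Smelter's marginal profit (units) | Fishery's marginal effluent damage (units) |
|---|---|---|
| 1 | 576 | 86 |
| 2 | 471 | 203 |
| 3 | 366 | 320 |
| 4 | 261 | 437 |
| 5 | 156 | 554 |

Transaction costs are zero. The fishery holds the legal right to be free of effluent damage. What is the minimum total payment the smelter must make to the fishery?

609

Efficient level: marginal profit ≥ marginal effluent damage through level 3, so k* = 3.
With the fishery holding the right, the smelter must at least compensate total damage at k*: 86 + 203 + 320 = 609.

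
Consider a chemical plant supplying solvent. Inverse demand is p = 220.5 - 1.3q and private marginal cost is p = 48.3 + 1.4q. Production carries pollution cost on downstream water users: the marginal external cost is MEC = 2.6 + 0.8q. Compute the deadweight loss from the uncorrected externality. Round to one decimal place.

DWL = 410.8

Market equilibrium (private): 48.3 + 1.4q = 220.5 - 1.3q → q_m = 63.7778.
Social marginal cost = private MC + MEC = 50.9 + 2.2q.
Set SMC = demand: 50.9 + 2.2q = 220.5 - 1.3q → q* = 48.4571.
Between q* and q_m the wedge SMC − demand runs linearly from 0 to MEC(q_m), so the loss is a triangle.
DWL = ½ × 15.3207 × 53.6222 = 410.7648.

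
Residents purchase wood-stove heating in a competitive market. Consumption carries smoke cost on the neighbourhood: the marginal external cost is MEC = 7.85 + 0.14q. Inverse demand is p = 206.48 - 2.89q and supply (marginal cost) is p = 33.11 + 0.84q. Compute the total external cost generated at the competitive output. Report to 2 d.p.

Market equilibrium (private): 33.11 + 0.84q = 206.48 - 2.89q → q_m = 46.4799.
Total external cost = ∫₀^{q_m} (7.85 + 0.14q) dq = 7.85×46.4799 + ½×0.14×46.4799² = 516.0939.

516.09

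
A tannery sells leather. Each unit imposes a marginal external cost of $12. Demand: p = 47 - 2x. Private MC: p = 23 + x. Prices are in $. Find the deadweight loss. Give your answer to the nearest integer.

DWL = $24

Market equilibrium (private): 23 + x = 47 - 2x → x_m = 8.0000.
Social marginal cost = private MC + MEC = 35 + x.
Set SMC = demand: 35 + x = 47 - 2x → x* = 4.0000.
Between x* and x_m the wedge SMC − demand runs linearly from 0 to MEC(x_m), so the loss is a triangle.
DWL = ½ × 4.0000 × 12.0000 = 24.0000.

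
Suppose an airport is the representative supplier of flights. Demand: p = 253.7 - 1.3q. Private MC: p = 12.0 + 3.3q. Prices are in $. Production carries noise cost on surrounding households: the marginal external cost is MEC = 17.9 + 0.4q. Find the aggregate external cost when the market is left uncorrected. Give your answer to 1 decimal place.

Market equilibrium (private): 12.0 + 3.3q = 253.7 - 1.3q → q_m = 52.5435.
Total external cost = ∫₀^{q_m} (17.9 + 0.4q) dq = 17.9×52.5435 + ½×0.4×52.5435² = 1492.6925.

$1492.7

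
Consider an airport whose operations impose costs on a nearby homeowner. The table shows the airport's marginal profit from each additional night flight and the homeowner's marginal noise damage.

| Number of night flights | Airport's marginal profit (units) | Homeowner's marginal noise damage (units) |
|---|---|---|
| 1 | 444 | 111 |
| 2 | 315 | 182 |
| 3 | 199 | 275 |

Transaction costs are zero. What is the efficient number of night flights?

2

Bargaining reaches the level where marginal profit last exceeds marginal noise damage.
That holds through level 2 (315 ≥ 182) but not at 3 (199 < 275).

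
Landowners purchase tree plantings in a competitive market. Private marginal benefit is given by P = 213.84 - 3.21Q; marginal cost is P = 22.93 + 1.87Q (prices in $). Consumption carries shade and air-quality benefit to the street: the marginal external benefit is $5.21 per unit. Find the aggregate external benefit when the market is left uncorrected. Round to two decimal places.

Market equilibrium (private): 22.93 + 1.87Q = 213.84 - 3.21Q → Q_m = 37.5807.
Total external benefit = MEB × Q_m = 5.21 × 37.5807 = 195.7954.

$195.80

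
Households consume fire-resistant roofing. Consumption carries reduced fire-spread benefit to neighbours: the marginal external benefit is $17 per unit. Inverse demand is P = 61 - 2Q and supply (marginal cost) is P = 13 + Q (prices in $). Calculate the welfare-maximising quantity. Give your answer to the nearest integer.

Q* = 22

Social marginal benefit = demand + MEB = 78 - 2Q.
Set SMB = MC: 78 - 2Q = 13 + Q → Q* = 21.6667.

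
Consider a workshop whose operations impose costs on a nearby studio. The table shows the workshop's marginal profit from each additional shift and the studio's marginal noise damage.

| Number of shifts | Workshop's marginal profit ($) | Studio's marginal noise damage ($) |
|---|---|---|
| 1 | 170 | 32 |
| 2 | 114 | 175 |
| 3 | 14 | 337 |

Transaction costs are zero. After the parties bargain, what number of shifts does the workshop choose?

Bargaining reaches the level where marginal profit last exceeds marginal noise damage.
That holds through level 1 (170 ≥ 32) but not at 2 (114 < 175).

1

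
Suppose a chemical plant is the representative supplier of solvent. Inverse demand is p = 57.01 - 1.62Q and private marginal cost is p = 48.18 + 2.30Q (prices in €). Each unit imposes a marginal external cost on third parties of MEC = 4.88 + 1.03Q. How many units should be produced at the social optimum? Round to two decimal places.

Social marginal cost = private MC + MEC = 53.06 + 3.33Q.
Set SMC = demand: 53.06 + 3.33Q = 57.01 - 1.62Q → Q* = 0.7980.

Q* = 0.80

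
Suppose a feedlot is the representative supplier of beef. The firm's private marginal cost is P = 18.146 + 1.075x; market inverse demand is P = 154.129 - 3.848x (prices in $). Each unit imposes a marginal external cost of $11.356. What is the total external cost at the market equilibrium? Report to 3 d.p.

Market equilibrium (private): 18.146 + 1.075x = 154.129 - 3.848x → x_m = 27.6220.
Total external cost = MEC × x_m = 11.356 × 27.6220 = 313.6754.

$313.675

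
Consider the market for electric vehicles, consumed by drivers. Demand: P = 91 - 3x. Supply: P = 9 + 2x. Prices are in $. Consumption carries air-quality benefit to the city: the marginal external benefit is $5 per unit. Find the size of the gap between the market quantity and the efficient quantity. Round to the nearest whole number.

1 units

Market equilibrium (private): 9 + 2x = 91 - 3x → x_m = 16.4000.
Social marginal benefit = demand + MEB = 96 - 3x.
Set SMB = MC: 96 - 3x = 9 + 2x → x* = 17.4000.
Gap = |16.4000 − 17.4000| = 1.0000.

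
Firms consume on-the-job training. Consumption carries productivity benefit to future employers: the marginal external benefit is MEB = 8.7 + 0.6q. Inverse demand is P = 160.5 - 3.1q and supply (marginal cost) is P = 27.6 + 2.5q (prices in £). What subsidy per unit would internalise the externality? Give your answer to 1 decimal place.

Social marginal benefit = demand + MEB = 169.2 - 2.5q.
Set SMB = MC: 169.2 - 2.5q = 27.6 + 2.5q → q* = 28.3200.
The Pigouvian subsidy equals MEB at q*: 8.7 + 0.6×28.3200 = 25.6920.

subsidy = £25.7 per unit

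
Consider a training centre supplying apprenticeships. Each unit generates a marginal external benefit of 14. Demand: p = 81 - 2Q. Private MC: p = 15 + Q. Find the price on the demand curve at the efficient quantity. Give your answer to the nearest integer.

Social marginal cost = private MC − MEB = 1 + Q.
Set SMC = demand: 1 + Q = 81 - 2Q → Q* = 26.6667.
Consumer price on the demand curve at Q*: 81 − 2×26.6667 = 27.6666.

P = 28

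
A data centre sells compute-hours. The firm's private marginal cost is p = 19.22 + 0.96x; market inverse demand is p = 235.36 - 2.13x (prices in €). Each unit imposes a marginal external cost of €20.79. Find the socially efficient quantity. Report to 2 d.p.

x* = 63.22

Social marginal cost = private MC + MEC = 40.01 + 0.96x.
Set SMC = demand: 40.01 + 0.96x = 235.36 - 2.13x → x* = 63.2201.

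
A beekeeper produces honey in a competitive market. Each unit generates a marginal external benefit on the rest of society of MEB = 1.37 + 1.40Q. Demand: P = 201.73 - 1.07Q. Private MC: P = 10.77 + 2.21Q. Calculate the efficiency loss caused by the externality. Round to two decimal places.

DWL = 1826.77

Market equilibrium (private): 10.77 + 2.21Q = 201.73 - 1.07Q → Q_m = 58.2195.
Social marginal cost = private MC − MEB = 9.40 + 0.81Q.
Set SMC = demand: 9.40 + 0.81Q = 201.73 - 1.07Q → Q* = 102.3032.
The welfare-loss triangle has base |Q_m − Q*| and height MEB(Q_m) (the vertical gap between SMC and demand is zero at Q* and MEB at Q_m).
DWL = ½ × 44.0837 × 82.8773 = 1826.7690.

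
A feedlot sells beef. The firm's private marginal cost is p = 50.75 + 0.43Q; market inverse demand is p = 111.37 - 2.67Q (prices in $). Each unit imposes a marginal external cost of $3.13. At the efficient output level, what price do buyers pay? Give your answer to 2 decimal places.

Social marginal cost = private MC + MEC = 53.88 + 0.43Q.
Set SMC = demand: 53.88 + 0.43Q = 111.37 - 2.67Q → Q* = 18.5452.
Consumer price on the demand curve at Q*: 111.37 − 2.67×18.5452 = 61.8543.

P = $61.85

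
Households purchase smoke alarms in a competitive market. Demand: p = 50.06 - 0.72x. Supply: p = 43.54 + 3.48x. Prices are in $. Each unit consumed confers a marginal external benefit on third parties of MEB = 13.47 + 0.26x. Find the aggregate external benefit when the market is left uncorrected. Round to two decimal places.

$21.22

Market equilibrium (private): 43.54 + 3.48x = 50.06 - 0.72x → x_m = 1.5524.
Total external benefit = ∫₀^{x_m} (13.47 + 0.26x) dx = 13.47×1.5524 + ½×0.26×1.5524² = 21.2241.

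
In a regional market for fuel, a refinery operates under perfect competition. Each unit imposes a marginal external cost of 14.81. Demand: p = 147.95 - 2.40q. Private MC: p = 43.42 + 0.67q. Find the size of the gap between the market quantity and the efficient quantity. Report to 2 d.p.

4.82 units

Market equilibrium (private): 43.42 + 0.67q = 147.95 - 2.40q → q_m = 34.0489.
Social marginal cost = private MC + MEC = 58.23 + 0.67q.
Set SMC = demand: 58.23 + 0.67q = 147.95 - 2.40q → q* = 29.2248.
Gap = |34.0489 − 29.2248| = 4.8241.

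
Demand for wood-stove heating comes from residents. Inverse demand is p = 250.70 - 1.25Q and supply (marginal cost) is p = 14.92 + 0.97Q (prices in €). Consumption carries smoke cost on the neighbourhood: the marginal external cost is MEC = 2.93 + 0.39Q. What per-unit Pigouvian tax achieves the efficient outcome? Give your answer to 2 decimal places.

Social marginal benefit = demand − MEC = 247.77 - 1.64Q.
Set SMB = MC: 247.77 - 1.64Q = 14.92 + 0.97Q → Q* = 89.2146.
The Pigouvian tax equals MEC at Q*: 2.93 + 0.39×89.2146 = 37.7237.

tax = €37.72 per unit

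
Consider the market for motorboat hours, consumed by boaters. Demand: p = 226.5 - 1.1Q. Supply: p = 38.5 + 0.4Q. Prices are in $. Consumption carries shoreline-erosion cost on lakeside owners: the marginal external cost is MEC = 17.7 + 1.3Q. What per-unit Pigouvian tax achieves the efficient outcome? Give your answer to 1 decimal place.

Social marginal benefit = demand − MEC = 208.8 - 2.4Q.
Set SMB = MC: 208.8 - 2.4Q = 38.5 + 0.4Q → Q* = 60.8214.
The Pigouvian tax equals MEC at Q*: 17.7 + 1.3×60.8214 = 96.7678.

tax = $96.8 per unit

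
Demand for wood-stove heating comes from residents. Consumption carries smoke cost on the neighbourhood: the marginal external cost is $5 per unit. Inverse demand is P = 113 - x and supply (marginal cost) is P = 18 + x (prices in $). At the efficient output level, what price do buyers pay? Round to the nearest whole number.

Social marginal benefit = demand − MEC = 108 - x.
Set SMB = MC: 108 - x = 18 + x → x* = 45.0000.
Consumer price on the demand curve at x*: 113 − 1×45.0000 = 68.0000.

P = $68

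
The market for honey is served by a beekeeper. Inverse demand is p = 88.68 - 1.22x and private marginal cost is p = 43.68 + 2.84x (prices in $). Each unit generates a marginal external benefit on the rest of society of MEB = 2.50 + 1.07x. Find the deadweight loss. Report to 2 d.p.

Market equilibrium (private): 43.68 + 2.84x = 88.68 - 1.22x → x_m = 11.0837.
Social marginal cost = private MC − MEB = 41.18 + 1.77x.
Set SMC = demand: 41.18 + 1.77x = 88.68 - 1.22x → x* = 15.8863.
The loss is the area between SMC and demand from x* to x_m; with linear curves that's a triangle of height MEB(x_m).
DWL = ½ × 4.8026 × 14.3596 = 34.4817.

DWL = $34.48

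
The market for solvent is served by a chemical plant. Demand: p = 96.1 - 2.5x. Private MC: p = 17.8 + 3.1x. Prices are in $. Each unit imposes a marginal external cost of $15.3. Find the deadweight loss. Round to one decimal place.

DWL = $20.9

Market equilibrium (private): 17.8 + 3.1x = 96.1 - 2.5x → x_m = 13.9821.
Social marginal cost = private MC + MEC = 33.1 + 3.1x.
Set SMC = demand: 33.1 + 3.1x = 96.1 - 2.5x → x* = 11.2500.
Height of the DWL triangle at x_m is SMC(x_m) − demand(x_m) = MEC(x_m) = 15.3000.
DWL = ½ × 2.7321 × 15.3000 = 20.9006.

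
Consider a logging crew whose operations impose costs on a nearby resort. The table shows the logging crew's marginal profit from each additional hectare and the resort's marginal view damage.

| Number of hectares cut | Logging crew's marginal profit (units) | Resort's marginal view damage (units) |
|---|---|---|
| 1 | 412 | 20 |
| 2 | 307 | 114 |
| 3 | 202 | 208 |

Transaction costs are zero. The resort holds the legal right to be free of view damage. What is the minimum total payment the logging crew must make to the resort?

134

Efficient level: marginal profit ≥ marginal view damage through level 2, so k* = 2.
With the resort holding the right, the logging crew must at least compensate total damage at k*: 20 + 114 = 134.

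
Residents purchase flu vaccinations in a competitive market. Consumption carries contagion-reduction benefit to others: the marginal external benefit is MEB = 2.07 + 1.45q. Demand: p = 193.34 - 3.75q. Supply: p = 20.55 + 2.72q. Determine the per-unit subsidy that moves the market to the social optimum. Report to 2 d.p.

Social marginal benefit = demand + MEB = 195.41 - 2.30q.
Set SMB = MC: 195.41 - 2.30q = 20.55 + 2.72q → q* = 34.8327.
The Pigouvian subsidy equals MEB at q*: 2.07 + 1.45×34.8327 = 52.5774.

subsidy = 52.58 per unit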